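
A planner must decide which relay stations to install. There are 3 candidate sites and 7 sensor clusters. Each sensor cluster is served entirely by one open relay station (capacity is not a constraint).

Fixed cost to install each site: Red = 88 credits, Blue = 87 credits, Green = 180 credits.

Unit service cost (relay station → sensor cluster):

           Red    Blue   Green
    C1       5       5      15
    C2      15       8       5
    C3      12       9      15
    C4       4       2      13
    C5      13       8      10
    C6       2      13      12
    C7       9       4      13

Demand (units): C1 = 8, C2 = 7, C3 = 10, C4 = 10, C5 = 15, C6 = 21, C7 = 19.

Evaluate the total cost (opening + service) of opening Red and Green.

Each sensor cluster is assigned to its cheapest site among the open ones.
{Red, Green}: C1→Red 5·8=40, C2→Green 5·7=35, C3→Red 12·10=120, C4→Red 4·10=40, C5→Green 10·15=150, C6→Red 2·21=42, C7→Red 9·19=171. Service 598; fixed 268; total 866.

Total cost: 866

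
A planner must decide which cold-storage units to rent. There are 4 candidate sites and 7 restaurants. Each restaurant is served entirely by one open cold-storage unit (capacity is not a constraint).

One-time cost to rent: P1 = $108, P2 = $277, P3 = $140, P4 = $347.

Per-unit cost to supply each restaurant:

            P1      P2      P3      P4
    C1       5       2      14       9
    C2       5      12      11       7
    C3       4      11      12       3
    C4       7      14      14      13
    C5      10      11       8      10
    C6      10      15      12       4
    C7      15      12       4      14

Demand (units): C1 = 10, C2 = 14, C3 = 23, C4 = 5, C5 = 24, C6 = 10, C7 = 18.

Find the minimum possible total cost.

Minimum total cost: 859

For any fixed open set, each restaurant goes to its cheapest open site; total = fixed + service.
{P1, P3}: C1→P1 5·10=50, C2→P1 5·14=70, C3→P1 4·23=92, C4→P1 7·5=35, C5→P3 8·24=192, C6→P1 10·10=100, C7→P3 4·18=72. Service 611; fixed 248; total 859.
{P1}: service 857 + fixed 108 = 965
{P1, P2, P3}: C1→P2 2·10=20, C2→P1 5·14=70, C3→P1 4·23=92, C4→P1 7·5=35, C5→P3 8·24=192, C6→P1 10·10=100, C7→P3 4·18=72. Service 581; fixed 525; total 1106.
{P1, P2, P3, P4}: service 498 + fixed 872 = 1370
No other subset beats 859.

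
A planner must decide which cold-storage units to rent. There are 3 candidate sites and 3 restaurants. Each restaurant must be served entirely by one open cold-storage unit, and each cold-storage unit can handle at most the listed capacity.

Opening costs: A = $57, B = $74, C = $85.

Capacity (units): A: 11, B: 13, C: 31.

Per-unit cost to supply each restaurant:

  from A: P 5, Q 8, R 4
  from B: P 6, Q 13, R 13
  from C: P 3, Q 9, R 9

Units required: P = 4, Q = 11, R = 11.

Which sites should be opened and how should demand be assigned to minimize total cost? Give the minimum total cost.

Minimum total cost: 295

Open {C}: P→C 3·4=12, Q→C 9·11=99, R→C 9·11=99.
Loads: C carries 26/31. Service 210; fixed 85; total 295.
Next best feasible plan costs 297.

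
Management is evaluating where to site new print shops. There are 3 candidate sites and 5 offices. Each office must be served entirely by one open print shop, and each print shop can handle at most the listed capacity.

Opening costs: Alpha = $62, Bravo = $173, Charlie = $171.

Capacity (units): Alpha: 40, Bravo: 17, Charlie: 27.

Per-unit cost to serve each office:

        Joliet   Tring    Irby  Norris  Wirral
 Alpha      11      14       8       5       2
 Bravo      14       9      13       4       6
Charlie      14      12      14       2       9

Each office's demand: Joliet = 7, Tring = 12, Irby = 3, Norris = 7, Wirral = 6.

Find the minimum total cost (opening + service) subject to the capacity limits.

Open {Alpha}: Joliet→Alpha 11·7=77, Tring→Alpha 14·12=168, Irby→Alpha 8·3=24, Norris→Alpha 5·7=35, Wirral→Alpha 2·6=12.
Loads: Alpha carries 35/40. Service 316; fixed 62; total 378.
Next best feasible plan costs 491.

Minimum total cost: 378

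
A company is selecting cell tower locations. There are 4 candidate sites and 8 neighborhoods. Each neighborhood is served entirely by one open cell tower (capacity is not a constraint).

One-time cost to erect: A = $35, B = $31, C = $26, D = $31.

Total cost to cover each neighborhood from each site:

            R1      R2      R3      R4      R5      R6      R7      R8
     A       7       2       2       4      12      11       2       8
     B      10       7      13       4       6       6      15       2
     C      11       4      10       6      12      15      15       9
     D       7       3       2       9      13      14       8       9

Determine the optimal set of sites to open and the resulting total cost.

For any fixed open set, each neighborhood goes to its cheapest open site; total = fixed + service.
{A}: R1→A 7, R2→A 2, R3→A 2, R4→A 4, R5→A 12, R6→A 11, R7→A 2, R8→A 8. Service 48; fixed 35; total 83.
{B}: service 63 + fixed 31 = 94
{D}: R1→D 7, R2→D 3, R3→D 2, R4→D 9, R5→D 13, R6→D 14, R7→D 8, R8→D 9. Service 65; fixed 31; total 96.
{A, B, C, D}: R1→A 7, R2→A 2, R3→A 2, R4→A 4, R5→B 6, R6→B 6, R7→A 2, R8→B 2. Service 31; fixed 123; total 154.
No other subset beats 83.

Open A only; minimum total cost 83.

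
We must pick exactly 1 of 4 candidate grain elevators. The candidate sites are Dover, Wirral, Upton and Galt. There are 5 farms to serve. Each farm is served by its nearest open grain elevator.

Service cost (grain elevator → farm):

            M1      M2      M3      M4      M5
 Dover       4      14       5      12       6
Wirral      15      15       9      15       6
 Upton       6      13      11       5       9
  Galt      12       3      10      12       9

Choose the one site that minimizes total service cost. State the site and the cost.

With exactly 1 open, each farm uses its cheapest among the chosen.
{Dover}: M1→Dover 4, M2→Dover 14, M3→Dover 5, M4→Dover 12, M5→Dover 6. Service cost 41.
{Upton}: service cost 44
{Galt}: service cost 46
Among all 4 size-1 choices, {Dover} is lowest.

Choose Dover only; total service cost 41.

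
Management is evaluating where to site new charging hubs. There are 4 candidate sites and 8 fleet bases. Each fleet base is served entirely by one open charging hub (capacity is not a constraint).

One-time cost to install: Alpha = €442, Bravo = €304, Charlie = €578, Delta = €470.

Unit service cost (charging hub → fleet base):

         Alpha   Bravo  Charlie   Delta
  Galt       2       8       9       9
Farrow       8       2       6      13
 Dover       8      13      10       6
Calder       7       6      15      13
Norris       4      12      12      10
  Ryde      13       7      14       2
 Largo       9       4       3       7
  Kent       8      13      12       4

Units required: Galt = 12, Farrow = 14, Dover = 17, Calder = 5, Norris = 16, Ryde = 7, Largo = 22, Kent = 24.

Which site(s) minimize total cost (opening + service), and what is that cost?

Open Alpha only; minimum total cost 1294.

For any fixed open set, each fleet base goes to its cheapest open site; total = fixed + service.
{Alpha}: Galt→Alpha 2·12=24, Farrow→Alpha 8·14=112, Dover→Alpha 8·17=136, Calder→Alpha 7·5=35, Norris→Alpha 4·16=64, Ryde→Alpha 13·7=91, Largo→Alpha 9·22=198, Kent→Alpha 8·24=192. Service 852; fixed 442; total 1294.
{Bravo}: Galt→Bravo 8·12=96, Farrow→Bravo 2·14=28, Dover→Bravo 13·17=221, Calder→Bravo 6·5=30, Norris→Bravo 12·16=192, Ryde→Bravo 7·7=49, Largo→Bravo 4·22=88, Kent→Bravo 13·24=312. Service 1016; fixed 304; total 1320.
{Delta}: Galt→Delta 9·12=108, Farrow→Delta 13·14=182, Dover→Delta 6·17=102, Calder→Delta 13·5=65, Norris→Delta 10·16=160, Ryde→Delta 2·7=14, Largo→Delta 7·22=154, Kent→Delta 4·24=96. Service 881; fixed 470; total 1351.
{Alpha, Bravo, Charlie, Delta}: Galt→Alpha 2·12=24, Farrow→Bravo 2·14=28, Dover→Delta 6·17=102, Calder→Bravo 6·5=30, Norris→Alpha 4·16=64, Ryde→Delta 2·7=14, Largo→Charlie 3·22=66, Kent→Delta 4·24=96. Service 424; fixed 1794; total 2218.
(All 15 nonempty subsets were checked; Alpha only is lowest.)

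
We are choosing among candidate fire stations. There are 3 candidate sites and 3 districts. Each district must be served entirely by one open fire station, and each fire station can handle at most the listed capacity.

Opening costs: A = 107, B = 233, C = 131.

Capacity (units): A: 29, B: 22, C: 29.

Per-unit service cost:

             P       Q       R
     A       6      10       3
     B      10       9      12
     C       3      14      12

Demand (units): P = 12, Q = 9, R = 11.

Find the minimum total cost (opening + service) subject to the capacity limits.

Minimum total cost: 397

Open {A, C}: P→C 3·12=36, Q→A 10·9=90, R→A 3·11=33.
Loads: A carries 20/29, C carries 12/29. Service 159; fixed 238; total 397.
Next best feasible plan costs 433.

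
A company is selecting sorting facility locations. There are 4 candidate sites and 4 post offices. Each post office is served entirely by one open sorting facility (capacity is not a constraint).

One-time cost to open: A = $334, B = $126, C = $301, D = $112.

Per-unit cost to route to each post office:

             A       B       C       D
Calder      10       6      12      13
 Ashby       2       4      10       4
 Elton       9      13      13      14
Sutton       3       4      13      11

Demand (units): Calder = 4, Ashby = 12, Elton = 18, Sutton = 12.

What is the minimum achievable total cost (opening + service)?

Minimum total cost: 480

For any fixed open set, each post office goes to its cheapest open site; total = fixed + service.
{B}: Calder→B 6·4=24, Ashby→B 4·12=48, Elton→B 13·18=234, Sutton→B 4·12=48. Service 354; fixed 126; total 480.
{B, D}: Calder→B 6·4=24, Ashby→B 4·12=48, Elton→B 13·18=234, Sutton→B 4·12=48. Service 354; fixed 238; total 592.
{A}: Calder→A 10·4=40, Ashby→A 2·12=24, Elton→A 9·18=162, Sutton→A 3·12=36. Service 262; fixed 334; total 596.
{A, B, C, D}: Calder→B 6·4=24, Ashby→A 2·12=24, Elton→A 9·18=162, Sutton→A 3·12=36. Service 246; fixed 873; total 1119.
No other subset beats 480.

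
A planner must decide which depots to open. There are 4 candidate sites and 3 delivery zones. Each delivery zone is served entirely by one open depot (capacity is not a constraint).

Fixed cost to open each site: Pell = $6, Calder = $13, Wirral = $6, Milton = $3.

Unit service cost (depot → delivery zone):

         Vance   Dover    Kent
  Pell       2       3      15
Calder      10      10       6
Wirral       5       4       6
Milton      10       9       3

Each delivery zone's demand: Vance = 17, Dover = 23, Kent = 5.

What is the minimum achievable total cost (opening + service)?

Minimum total cost: 127

For any fixed open set, each delivery zone goes to its cheapest open site; total = fixed + service.
{Pell, Milton}: Vance→Pell 2·17=34, Dover→Pell 3·23=69, Kent→Milton 3·5=15. Service 118; fixed 9; total 127.
{Pell, Wirral, Milton}: service 118 + fixed 15 = 133
{Pell, Calder, Milton}: service 118 + fixed 22 = 140
{Pell, Calder, Wirral, Milton}: Vance→Pell 2·17=34, Dover→Pell 3·23=69, Kent→Milton 3·5=15. Service 118; fixed 28; total 146.
(All 15 nonempty subsets were checked; Pell and Milton is lowest.)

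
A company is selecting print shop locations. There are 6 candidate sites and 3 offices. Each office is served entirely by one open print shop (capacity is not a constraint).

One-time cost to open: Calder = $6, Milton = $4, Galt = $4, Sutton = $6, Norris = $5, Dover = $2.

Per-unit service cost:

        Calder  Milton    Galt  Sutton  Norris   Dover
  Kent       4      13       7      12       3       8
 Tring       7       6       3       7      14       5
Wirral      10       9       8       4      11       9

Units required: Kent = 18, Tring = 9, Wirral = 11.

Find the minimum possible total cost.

Minimum total cost: 140

For any fixed open set, each office goes to its cheapest open site; total = fixed + service.
{Galt, Sutton, Norris}: Kent→Norris 3·18=54, Tring→Galt 3·9=27, Wirral→Sutton 4·11=44. Service 125; fixed 15; total 140.
{Galt, Sutton, Norris, Dover}: Kent→Norris 3·18=54, Tring→Galt 3·9=27, Wirral→Sutton 4·11=44. Service 125; fixed 17; total 142.
{Milton, Galt, Sutton, Norris}: Kent→Norris 3·18=54, Tring→Galt 3·9=27, Wirral→Sutton 4·11=44. Service 125; fixed 19; total 144.
{Calder, Milton, Galt, Sutton, Norris, Dover}: Kent→Norris 3·18=54, Tring→Galt 3·9=27, Wirral→Sutton 4·11=44. Service 125; fixed 27; total 152.
No other subset beats 140.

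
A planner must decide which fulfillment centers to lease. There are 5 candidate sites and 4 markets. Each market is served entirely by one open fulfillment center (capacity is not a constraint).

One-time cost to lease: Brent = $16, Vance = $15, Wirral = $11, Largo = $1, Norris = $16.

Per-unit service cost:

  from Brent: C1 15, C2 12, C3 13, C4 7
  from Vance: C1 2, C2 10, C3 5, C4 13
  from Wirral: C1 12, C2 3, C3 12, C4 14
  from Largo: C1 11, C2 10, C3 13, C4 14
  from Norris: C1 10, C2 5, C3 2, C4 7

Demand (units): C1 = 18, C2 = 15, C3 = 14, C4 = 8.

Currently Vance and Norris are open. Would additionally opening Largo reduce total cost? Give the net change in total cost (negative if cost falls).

No — net change +1 (cost rises by 1).

Current service cost with {Vance, Norris}: 195.
Adding Largo: each market re-picks its cheapest; new service cost 195, saving 0.
Extra fixed cost: 1. Net change = 1 − 0 = 1.
(Totals: 226 → 227.)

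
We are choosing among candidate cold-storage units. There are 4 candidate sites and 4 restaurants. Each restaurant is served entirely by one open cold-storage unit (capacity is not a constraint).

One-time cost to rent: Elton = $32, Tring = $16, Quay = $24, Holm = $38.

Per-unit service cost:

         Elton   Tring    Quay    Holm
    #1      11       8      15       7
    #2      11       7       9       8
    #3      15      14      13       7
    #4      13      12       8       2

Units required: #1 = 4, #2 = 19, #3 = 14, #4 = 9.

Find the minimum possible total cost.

For any fixed open set, each restaurant goes to its cheapest open site; total = fixed + service.
{Tring, Holm}: #1→Holm 7·4=28, #2→Tring 7·19=133, #3→Holm 7·14=98, #4→Holm 2·9=18. Service 277; fixed 54; total 331.
{Holm}: #1→Holm 7·4=28, #2→Holm 8·19=152, #3→Holm 7·14=98, #4→Holm 2·9=18. Service 296; fixed 38; total 334.
{Tring, Quay, Holm}: service 277 + fixed 78 = 355
{Elton, Tring, Quay, Holm}: #1→Holm 7·4=28, #2→Tring 7·19=133, #3→Holm 7·14=98, #4→Holm 2·9=18. Service 277; fixed 110; total 387.
No other subset beats 331.

Minimum total cost: 331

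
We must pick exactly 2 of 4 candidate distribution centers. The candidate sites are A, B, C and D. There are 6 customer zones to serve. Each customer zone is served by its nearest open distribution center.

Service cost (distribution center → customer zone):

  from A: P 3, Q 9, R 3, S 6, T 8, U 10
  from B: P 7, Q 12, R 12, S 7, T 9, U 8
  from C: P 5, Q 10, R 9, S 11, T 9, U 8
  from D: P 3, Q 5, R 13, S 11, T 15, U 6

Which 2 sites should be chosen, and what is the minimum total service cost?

With exactly 2 open, each customer zone uses its cheapest among the chosen.
{A, D}: P→A 3, Q→D 5, R→A 3, S→A 6, T→A 8, U→D 6. Service cost 31.
{A, B}: service cost 37
{A, C}: service cost 37
Among all 6 size-2 choices, {A, D} is lowest.

Choose A and D; total service cost 31.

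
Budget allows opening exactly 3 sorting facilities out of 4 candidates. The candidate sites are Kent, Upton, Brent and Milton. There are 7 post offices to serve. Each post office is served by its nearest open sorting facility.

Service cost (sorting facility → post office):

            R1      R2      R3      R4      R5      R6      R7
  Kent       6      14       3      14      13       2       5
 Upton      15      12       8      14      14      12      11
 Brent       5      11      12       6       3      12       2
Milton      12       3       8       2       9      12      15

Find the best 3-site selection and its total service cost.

Choose Kent, Brent and Milton; total service cost 20.

With exactly 3 open, each post office uses its cheapest among the chosen.
{Kent, Brent, Milton}: R1→Brent 5, R2→Milton 3, R3→Kent 3, R4→Milton 2, R5→Brent 3, R6→Kent 2, R7→Brent 2. Service cost 20.
{Kent, Upton, Milton}: service cost 30
{Kent, Upton, Brent}: service cost 32
Among all 4 size-3 choices, {Kent, Brent, Milton} is lowest.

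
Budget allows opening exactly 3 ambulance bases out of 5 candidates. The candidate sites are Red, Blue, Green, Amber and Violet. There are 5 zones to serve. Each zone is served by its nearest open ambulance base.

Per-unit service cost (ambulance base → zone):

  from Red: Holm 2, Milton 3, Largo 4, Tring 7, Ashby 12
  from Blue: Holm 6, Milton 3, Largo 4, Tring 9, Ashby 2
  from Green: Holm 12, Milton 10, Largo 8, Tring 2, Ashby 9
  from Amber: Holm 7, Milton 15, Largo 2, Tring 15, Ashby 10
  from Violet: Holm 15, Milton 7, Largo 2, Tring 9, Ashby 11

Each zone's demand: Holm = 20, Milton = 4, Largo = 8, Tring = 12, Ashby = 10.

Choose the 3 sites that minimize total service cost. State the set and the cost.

Choose Red, Blue and Green; total service cost 128.

With exactly 3 open, each zone uses its cheapest among the chosen.
{Red, Blue, Green}: Holm→Red 2·20=40, Milton→Red 3·4=12, Largo→Red 4·8=32, Tring→Green 2·12=24, Ashby→Blue 2·10=20. Service cost 128.
{Red, Blue, Amber}: service cost 172
{Red, Blue, Violet}: service cost 172
Among all 10 size-3 choices, {Red, Blue, Green} is lowest.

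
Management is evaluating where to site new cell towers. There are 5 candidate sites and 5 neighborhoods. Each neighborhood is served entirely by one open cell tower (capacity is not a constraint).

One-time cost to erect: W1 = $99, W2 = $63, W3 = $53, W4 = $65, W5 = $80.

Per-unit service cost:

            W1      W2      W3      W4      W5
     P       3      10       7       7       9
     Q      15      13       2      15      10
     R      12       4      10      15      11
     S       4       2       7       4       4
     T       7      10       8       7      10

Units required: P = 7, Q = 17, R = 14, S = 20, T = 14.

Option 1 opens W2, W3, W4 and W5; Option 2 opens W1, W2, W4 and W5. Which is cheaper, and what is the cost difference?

Option 1 is cheaper by 154.

Option 1: {W2, W3, W4, W5}: P→W3 7·7=49, Q→W3 2·17=34, R→W2 4·14=56, S→W2 2·20=40, T→W4 7·14=98. Service 277; fixed 261; total 538.
Option 2: {W1, W2, W4, W5}: P→W1 3·7=21, Q→W5 10·17=170, R→W2 4·14=56, S→W2 2·20=40, T→W1 7·14=98. Service 385; fixed 307; total 692.
Difference: |538 − 692| = 154.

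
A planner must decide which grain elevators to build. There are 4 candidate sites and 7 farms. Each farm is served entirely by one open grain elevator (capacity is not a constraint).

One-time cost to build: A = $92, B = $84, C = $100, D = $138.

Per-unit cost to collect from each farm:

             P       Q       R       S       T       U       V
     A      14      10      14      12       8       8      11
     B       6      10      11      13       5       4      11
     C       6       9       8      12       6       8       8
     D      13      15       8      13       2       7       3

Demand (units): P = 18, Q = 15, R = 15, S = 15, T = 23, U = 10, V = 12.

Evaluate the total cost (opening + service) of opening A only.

Total cost: 1280

Each farm is assigned to its cheapest site among the open ones.
{A}: P→A 14·18=252, Q→A 10·15=150, R→A 14·15=210, S→A 12·15=180, T→A 8·23=184, U→A 8·10=80, V→A 11·12=132. Service 1188; fixed 92; total 1280.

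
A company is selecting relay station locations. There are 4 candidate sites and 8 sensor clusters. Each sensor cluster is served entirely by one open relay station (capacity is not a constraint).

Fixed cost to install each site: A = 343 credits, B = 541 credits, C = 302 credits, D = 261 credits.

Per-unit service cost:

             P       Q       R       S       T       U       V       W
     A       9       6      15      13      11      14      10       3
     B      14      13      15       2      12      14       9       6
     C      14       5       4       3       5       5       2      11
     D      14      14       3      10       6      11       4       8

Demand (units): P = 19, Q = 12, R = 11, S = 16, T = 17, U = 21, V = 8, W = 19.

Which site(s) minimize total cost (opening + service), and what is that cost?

For any fixed open set, each sensor cluster goes to its cheapest open site; total = fixed + service.
{C}: P→C 14·19=266, Q→C 5·12=60, R→C 4·11=44, S→C 3·16=48, T→C 5·17=85, U→C 5·21=105, V→C 2·8=16, W→C 11·19=209. Service 833; fixed 302; total 1135.
{A, C}: P→A 9·19=171, Q→C 5·12=60, R→C 4·11=44, S→C 3·16=48, T→C 5·17=85, U→C 5·21=105, V→C 2·8=16, W→A 3·19=57. Service 586; fixed 645; total 1231.
{C, D}: service 765 + fixed 563 = 1328
{A, B, C, D}: service 559 + fixed 1447 = 2006
No other subset beats 1135.

Open C only; minimum total cost 1135.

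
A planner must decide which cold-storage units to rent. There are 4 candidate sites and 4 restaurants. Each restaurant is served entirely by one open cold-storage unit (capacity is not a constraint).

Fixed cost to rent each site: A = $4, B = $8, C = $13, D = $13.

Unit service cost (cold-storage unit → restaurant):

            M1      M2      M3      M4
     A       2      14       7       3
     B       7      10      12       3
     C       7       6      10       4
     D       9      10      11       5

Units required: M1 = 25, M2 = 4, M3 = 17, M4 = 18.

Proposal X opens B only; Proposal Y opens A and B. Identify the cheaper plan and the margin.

Proposal X: {B}: M1→B 7·25=175, M2→B 10·4=40, M3→B 12·17=204, M4→B 3·18=54. Service 473; fixed 8; total 481.
Proposal Y: {A, B}: M1→A 2·25=50, M2→B 10·4=40, M3→A 7·17=119, M4→A 3·18=54. Service 263; fixed 12; total 275.
Difference: |481 − 275| = 206.

Proposal Y is cheaper by 206.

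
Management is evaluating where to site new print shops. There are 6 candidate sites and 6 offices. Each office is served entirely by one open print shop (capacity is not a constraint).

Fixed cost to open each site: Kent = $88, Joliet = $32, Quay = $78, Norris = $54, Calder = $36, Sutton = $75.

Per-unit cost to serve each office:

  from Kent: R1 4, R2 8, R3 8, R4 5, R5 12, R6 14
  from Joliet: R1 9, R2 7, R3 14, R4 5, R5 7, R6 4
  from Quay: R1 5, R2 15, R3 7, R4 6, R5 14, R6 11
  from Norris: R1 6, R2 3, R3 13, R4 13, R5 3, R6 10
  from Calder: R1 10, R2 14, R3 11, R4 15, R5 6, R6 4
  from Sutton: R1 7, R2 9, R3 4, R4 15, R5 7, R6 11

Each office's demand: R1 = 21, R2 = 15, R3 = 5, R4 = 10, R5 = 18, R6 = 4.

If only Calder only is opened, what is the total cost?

Each office is assigned to its cheapest site among the open ones.
{Calder}: R1→Calder 10·21=210, R2→Calder 14·15=210, R3→Calder 11·5=55, R4→Calder 15·10=150, R5→Calder 6·18=108, R6→Calder 4·4=16. Service 749; fixed 36; total 785.

Total cost: 785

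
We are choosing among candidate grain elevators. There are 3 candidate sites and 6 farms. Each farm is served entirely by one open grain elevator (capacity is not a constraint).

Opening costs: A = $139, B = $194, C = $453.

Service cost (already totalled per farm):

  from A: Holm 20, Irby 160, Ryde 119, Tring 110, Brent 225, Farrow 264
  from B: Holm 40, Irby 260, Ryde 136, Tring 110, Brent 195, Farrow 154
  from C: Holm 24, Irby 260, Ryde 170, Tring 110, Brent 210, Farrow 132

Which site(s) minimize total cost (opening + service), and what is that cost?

For any fixed open set, each farm goes to its cheapest open site; total = fixed + service.
{A}: Holm→A 20, Irby→A 160, Ryde→A 119, Tring→A 110, Brent→A 225, Farrow→A 264. Service 898; fixed 139; total 1037.
{B}: service 895 + fixed 194 = 1089
{A, B}: service 758 + fixed 333 = 1091
{A, B, C}: service 736 + fixed 786 = 1522
No other subset beats 1037.

Open A only; minimum total cost 1037.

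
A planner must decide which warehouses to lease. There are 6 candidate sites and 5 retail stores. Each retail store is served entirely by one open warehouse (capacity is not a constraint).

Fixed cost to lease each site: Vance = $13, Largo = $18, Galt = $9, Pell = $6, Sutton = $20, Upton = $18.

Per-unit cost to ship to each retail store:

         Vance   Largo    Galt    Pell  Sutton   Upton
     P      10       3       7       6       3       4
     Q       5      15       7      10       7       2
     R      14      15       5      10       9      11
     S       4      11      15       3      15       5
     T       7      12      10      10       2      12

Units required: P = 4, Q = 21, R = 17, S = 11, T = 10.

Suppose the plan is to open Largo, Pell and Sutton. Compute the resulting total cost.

Each retail store is assigned to its cheapest site among the open ones.
{Largo, Pell, Sutton}: P→Largo 3·4=12, Q→Sutton 7·21=147, R→Sutton 9·17=153, S→Pell 3·11=33, T→Sutton 2·10=20. Service 365; fixed 44; total 409.

Total cost: 409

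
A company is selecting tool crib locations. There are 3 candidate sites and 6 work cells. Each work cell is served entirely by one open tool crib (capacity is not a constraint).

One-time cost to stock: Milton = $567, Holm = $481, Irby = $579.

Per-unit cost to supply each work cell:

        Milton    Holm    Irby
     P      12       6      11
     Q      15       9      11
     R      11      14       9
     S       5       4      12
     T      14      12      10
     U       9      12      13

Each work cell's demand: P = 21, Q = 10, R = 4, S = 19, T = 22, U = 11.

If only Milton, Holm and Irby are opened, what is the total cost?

Total cost: 2274

Each work cell is assigned to its cheapest site among the open ones.
{Milton, Holm, Irby}: P→Holm 6·21=126, Q→Holm 9·10=90, R→Irby 9·4=36, S→Holm 4·19=76, T→Irby 10·22=220, U→Milton 9·11=99. Service 647; fixed 1627; total 2274.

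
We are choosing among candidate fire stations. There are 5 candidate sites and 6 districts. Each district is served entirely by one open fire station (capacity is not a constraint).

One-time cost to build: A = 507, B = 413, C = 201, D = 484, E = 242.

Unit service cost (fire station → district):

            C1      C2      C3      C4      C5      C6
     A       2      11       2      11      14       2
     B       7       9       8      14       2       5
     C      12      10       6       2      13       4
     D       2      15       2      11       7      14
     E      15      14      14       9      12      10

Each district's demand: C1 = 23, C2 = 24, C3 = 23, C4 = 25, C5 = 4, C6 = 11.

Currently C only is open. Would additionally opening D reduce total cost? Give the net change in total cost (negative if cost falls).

No — net change +138 (cost rises by 138).

Current service cost with {C}: 800.
Adding D: each district re-picks its cheapest; new service cost 454, saving 346.
Extra fixed cost: 484. Net change = 484 − 346 = 138.
(Totals: 1001 → 1139.)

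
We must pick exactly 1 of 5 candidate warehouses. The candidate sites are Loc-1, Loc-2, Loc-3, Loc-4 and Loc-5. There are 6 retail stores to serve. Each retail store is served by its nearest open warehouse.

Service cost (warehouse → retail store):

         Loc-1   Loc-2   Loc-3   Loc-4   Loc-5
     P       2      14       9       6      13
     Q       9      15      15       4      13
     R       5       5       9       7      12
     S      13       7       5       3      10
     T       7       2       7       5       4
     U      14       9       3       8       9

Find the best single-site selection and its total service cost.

With exactly 1 open, each retail store uses its cheapest among the chosen.
{Loc-4}: P→Loc-4 6, Q→Loc-4 4, R→Loc-4 7, S→Loc-4 3, T→Loc-4 5, U→Loc-4 8. Service cost 33.
{Loc-3}: service cost 48
{Loc-1}: service cost 50
Among all 5 size-1 choices, {Loc-4} is lowest.

Choose Loc-4 only; total service cost 33.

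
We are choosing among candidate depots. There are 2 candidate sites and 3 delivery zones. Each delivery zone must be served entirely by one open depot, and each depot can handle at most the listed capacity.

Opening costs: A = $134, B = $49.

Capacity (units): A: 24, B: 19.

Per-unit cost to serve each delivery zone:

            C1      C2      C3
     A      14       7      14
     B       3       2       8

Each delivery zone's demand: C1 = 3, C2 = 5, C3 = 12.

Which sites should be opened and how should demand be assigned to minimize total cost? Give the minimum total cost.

Open {A, B}: C1→B 3·3=9, C2→A 7·5=35, C3→B 8·12=96.
Loads: A carries 5/24, B carries 15/19. Service 140; fixed 183; total 323.
Next best feasible plan costs 331.

Minimum total cost: 323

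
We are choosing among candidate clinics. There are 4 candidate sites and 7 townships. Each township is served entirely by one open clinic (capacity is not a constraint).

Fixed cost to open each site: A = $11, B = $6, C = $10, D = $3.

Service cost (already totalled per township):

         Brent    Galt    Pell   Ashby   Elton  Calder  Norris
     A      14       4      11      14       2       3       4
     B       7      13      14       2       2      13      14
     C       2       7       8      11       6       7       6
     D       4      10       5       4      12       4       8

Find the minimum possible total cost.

For any fixed open set, each township goes to its cheapest open site; total = fixed + service.
{A, D}: Brent→D 4, Galt→A 4, Pell→D 5, Ashby→D 4, Elton→A 2, Calder→A 3, Norris→A 4. Service 26; fixed 14; total 40.
{A, B, D}: service 24 + fixed 20 = 44
{B, D}: service 35 + fixed 9 = 44
{A, B, C, D}: service 22 + fixed 30 = 52
(All 15 nonempty subsets were checked; A and D is lowest.)

Minimum total cost: 40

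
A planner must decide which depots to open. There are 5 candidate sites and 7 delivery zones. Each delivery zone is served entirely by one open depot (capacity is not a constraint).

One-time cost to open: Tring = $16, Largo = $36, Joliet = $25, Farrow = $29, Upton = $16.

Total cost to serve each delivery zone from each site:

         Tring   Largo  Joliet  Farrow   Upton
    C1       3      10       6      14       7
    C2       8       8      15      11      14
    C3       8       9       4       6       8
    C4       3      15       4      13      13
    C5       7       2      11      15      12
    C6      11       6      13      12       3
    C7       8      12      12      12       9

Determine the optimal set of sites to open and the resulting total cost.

For any fixed open set, each delivery zone goes to its cheapest open site; total = fixed + service.
{Tring}: C1→Tring 3, C2→Tring 8, C3→Tring 8, C4→Tring 3, C5→Tring 7, C6→Tring 11, C7→Tring 8. Service 48; fixed 16; total 64.
{Tring, Upton}: service 40 + fixed 32 = 72
{Upton}: service 66 + fixed 16 = 82
{Tring, Largo, Joliet, Farrow, Upton}: service 31 + fixed 122 = 153
No other subset beats 64.

Open Tring only; minimum total cost 64.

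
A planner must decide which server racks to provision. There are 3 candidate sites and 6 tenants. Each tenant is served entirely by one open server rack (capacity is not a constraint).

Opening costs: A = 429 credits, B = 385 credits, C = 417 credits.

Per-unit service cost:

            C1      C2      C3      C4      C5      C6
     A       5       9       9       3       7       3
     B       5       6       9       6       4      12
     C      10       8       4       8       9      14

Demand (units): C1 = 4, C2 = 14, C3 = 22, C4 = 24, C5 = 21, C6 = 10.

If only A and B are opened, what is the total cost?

Each tenant is assigned to its cheapest site among the open ones.
{A, B}: C1→A 5·4=20, C2→B 6·14=84, C3→A 9·22=198, C4→A 3·24=72, C5→B 4·21=84, C6→A 3·10=30. Service 488; fixed 814; total 1302.

Total cost: 1302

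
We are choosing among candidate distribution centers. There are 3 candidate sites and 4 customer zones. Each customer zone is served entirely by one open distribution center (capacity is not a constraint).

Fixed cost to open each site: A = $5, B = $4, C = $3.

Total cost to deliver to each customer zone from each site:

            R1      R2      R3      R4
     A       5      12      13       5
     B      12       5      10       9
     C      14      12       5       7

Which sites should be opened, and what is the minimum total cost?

Open A, B and C; minimum total cost 32.

For any fixed open set, each customer zone goes to its cheapest open site; total = fixed + service.
{A, B, C}: R1→A 5, R2→B 5, R3→C 5, R4→A 5. Service 20; fixed 12; total 32.
{A, B}: R1→A 5, R2→B 5, R3→B 10, R4→A 5. Service 25; fixed 9; total 34.
{A, C}: R1→A 5, R2→A 12, R3→C 5, R4→A 5. Service 27; fixed 8; total 35.
{C}: R1→C 14, R2→C 12, R3→C 5, R4→C 7. Service 38; fixed 3; total 41.
No other subset beats 32.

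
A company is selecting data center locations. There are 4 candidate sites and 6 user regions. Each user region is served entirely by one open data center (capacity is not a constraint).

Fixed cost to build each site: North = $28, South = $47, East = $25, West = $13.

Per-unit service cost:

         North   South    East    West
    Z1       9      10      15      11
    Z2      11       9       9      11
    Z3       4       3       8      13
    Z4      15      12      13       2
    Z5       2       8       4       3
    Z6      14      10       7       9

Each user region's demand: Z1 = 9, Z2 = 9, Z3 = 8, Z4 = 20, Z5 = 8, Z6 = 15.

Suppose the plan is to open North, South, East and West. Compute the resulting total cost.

Each user region is assigned to its cheapest site among the open ones.
{North, South, East, West}: Z1→North 9·9=81, Z2→South 9·9=81, Z3→South 3·8=24, Z4→West 2·20=40, Z5→North 2·8=16, Z6→East 7·15=105. Service 347; fixed 113; total 460.

Total cost: 460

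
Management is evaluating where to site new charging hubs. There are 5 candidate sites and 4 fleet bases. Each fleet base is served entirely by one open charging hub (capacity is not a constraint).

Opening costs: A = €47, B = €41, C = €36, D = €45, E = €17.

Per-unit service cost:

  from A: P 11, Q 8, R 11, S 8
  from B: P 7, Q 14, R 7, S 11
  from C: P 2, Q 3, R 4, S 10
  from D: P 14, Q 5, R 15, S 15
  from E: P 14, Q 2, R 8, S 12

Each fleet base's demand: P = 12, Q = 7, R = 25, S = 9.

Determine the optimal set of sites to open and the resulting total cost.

For any fixed open set, each fleet base goes to its cheapest open site; total = fixed + service.
{C}: P→C 2·12=24, Q→C 3·7=21, R→C 4·25=100, S→C 10·9=90. Service 235; fixed 36; total 271.
{C, E}: service 228 + fixed 53 = 281
{A, C}: service 217 + fixed 83 = 300
{A, B, C, D, E}: service 210 + fixed 186 = 396
No other subset beats 271.

Open C only; minimum total cost 271.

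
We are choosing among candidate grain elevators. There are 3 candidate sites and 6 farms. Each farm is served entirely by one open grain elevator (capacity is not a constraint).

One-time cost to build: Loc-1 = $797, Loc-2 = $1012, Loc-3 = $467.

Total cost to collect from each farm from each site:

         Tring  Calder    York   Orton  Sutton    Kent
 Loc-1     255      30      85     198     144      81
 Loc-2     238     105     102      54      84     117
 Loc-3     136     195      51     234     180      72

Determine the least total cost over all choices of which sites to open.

Minimum total cost: 1335

For any fixed open set, each farm goes to its cheapest open site; total = fixed + service.
{Loc-3}: Tring→Loc-3 136, Calder→Loc-3 195, York→Loc-3 51, Orton→Loc-3 234, Sutton→Loc-3 180, Kent→Loc-3 72. Service 868; fixed 467; total 1335.
{Loc-1}: service 793 + fixed 797 = 1590
{Loc-2}: service 700 + fixed 1012 = 1712
{Loc-1, Loc-2, Loc-3}: service 427 + fixed 2276 = 2703
No other subset beats 1335.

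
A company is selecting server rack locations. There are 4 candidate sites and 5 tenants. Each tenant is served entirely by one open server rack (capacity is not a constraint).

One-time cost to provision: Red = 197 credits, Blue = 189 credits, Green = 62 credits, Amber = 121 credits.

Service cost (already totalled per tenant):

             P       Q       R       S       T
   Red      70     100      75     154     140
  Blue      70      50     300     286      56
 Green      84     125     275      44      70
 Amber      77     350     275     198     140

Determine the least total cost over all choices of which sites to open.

For any fixed open set, each tenant goes to its cheapest open site; total = fixed + service.
{Red, Green}: P→Red 70, Q→Red 100, R→Red 75, S→Green 44, T→Green 70. Service 359; fixed 259; total 618.
{Green}: service 598 + fixed 62 = 660
{Red}: service 539 + fixed 197 = 736
{Red, Blue, Green, Amber}: P→Red 70, Q→Blue 50, R→Red 75, S→Green 44, T→Blue 56. Service 295; fixed 569; total 864.
(All 15 nonempty subsets were checked; Red and Green is lowest.)

Minimum total cost: 618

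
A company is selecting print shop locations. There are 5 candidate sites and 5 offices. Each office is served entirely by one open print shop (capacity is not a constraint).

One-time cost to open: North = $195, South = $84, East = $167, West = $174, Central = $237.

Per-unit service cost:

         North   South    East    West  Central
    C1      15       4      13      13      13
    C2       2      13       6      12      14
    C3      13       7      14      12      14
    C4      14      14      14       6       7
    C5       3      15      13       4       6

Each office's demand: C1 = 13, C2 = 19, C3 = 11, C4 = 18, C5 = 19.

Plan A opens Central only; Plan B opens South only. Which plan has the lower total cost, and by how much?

Plan A: {Central}: C1→Central 13·13=169, C2→Central 14·19=266, C3→Central 14·11=154, C4→Central 7·18=126, C5→Central 6·19=114. Service 829; fixed 237; total 1066.
Plan B: {South}: C1→South 4·13=52, C2→South 13·19=247, C3→South 7·11=77, C4→South 14·18=252, C5→South 15·19=285. Service 913; fixed 84; total 997.
Difference: |1066 − 997| = 69.

Plan B is cheaper by 69.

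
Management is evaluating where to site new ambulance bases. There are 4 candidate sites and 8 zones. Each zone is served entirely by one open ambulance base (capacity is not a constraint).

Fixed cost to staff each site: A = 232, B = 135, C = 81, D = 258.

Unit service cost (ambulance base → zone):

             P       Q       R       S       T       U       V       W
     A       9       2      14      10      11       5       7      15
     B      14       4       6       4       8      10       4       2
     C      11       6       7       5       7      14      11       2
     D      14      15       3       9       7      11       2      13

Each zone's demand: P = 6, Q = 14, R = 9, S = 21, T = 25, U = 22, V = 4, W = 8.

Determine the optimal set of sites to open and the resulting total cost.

For any fixed open set, each zone goes to its cheapest open site; total = fixed + service.
{B}: P→B 14·6=84, Q→B 4·14=56, R→B 6·9=54, S→B 4·21=84, T→B 8·25=200, U→B 10·22=220, V→B 4·4=16, W→B 2·8=16. Service 730; fixed 135; total 865.
{A, C}: service 579 + fixed 313 = 892
{B, C}: service 687 + fixed 216 = 903
{A, B, C, D}: service 502 + fixed 706 = 1208
(All 15 nonempty subsets were checked; B only is lowest.)

Open B only; minimum total cost 865.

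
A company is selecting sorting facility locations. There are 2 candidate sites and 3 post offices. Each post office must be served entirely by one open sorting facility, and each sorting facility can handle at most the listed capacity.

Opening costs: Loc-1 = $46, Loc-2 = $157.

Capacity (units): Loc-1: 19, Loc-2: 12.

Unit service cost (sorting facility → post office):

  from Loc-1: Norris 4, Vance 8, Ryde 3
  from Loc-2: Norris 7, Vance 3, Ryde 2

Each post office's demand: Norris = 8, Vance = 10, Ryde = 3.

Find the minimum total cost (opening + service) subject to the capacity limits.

Minimum total cost: 274

Open {Loc-1, Loc-2}: Norris→Loc-1 4·8=32, Vance→Loc-2 3·10=30, Ryde→Loc-1 3·3=9.
Loads: Loc-1 carries 11/19, Loc-2 carries 10/12. Service 71; fixed 203; total 274.
Next best feasible plan costs 321.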